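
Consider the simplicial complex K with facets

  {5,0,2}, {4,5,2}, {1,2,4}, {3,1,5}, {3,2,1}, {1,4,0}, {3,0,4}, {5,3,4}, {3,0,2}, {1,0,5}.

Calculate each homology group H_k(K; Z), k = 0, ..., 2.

H_0 = Z,  H_1 = Z/2,  H_2 = 0.

We work with the vertex ordering 0 < 1 < 2 < 3 < 4 < 5. The simplices of K, each written with vertices in increasing order, are:

  0-simplices (6): [0], [1], [2], [3], [4], [5]
  1-simplices (15): [0,1], [0,2], [0,3], [0,4], [0,5], [1,2], [1,3], [1,4], [1,5], [2,3], [2,4], [2,5], [3,4], [3,5], [4,5]
  2-simplices (10): [0,1,4], [0,1,5], [0,2,3], [0,2,5], [0,3,4], [1,2,3], [1,2,4], [1,3,5], [2,4,5], [3,4,5]

so the chain groups are C_0 ≅ Z^6, C_1 ≅ Z^15, C_2 ≅ Z^10.

Boundary ∂_1: C_1 → C_0 maps an edge to its endpoints' difference, ∂[p,q] = q − p.
This gives a 6×15 integer matrix of rank 5; reducing to Smith normal form yields diagonal entries (1,1,1,1,1).

Boundary ∂_2: C_2 → C_1 sends each 2-simplex [p,q,r] to [q,r] − [p,r] + [p,q]. For instance
  ∂[0,1,4] = [1,4] − [0,4] + [0,1],
  ∂[1,2,3] = [2,3] − [1,3] + [1,2].
The resulting 15×10 matrix has rank 10, and its Smith normal form has invariant factors (1,1,1,1,1,1,1,1,1,2).

Now H_k = ker ∂_k / im ∂_{k+1}, so:

  H_0: rank C_0 − rank ∂_1 = 6 − 5 = 1, and the invariant factors of ∂_1 are all 1, so H_0 ≅ Z.
  H_1: rank ker ∂_1 − rank ∂_2 = (15 − 5) − 10 = 0, and ∂_2 has invariant factor 2 > 1, so H_1 ≅ Z/2.
  H_2: rank ker ∂_2 − rank ∂_3 = (10 − 10) − 0 = 0, and there is no ∂_3, so H_2 ≅ 0.

As a check, the Euler characteristic is 6 − 15 + 10 = 1, which agrees with 1 − 0 + 0 = 1.
(K is a triangulation of the real projective plane RP^2.)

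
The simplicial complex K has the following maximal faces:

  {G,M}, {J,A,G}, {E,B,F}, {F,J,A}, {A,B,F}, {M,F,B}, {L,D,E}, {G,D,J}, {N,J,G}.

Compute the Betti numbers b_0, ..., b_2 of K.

b_0 = 1, b_1 = 2, b_2 = 0.

Take the total order A < B < D < E < F < G < J < L < M < N on the vertex set. Then K (dimension 2) consists of the simplices:

  0-simplices (10): A, B, D, E, F, G, J, L, M, N
  1-simplices (19): AB, AF, AG, AJ, BE, BF, BM, DE, DG, DJ, DL, EF, EL, FJ, FM, GJ, GM, GN, JN
  2-simplices (8): ABF, AFJ, AGJ, BEF, BFM, DEL, DGJ, GJN

Hence C_0 ≅ Z^10, C_1 ≅ Z^19, C_2 ≅ Z^8.

The boundary map ∂_1: C_1 → C_0 maps an edge to its endpoints' difference, ∂[p,q] = q − p. For instance
  ∂GM = M − G.
This gives a 10×19 integer matrix of rank 9; reducing to Smith normal form yields diagonal entries (1,1,1,1,1,1,1,1,1).

The boundary map ∂_2: C_2 → C_1 maps a triangle to the signed sum of its edges. For instance
  ∂AFJ = FJ − AJ + AF,
  ∂DGJ = GJ − DJ + DG.
The 19×8 boundary matrix has rank 8 and Smith normal form diag(1,1,1,1,1,1,1,1).

Reading off H_k = ker ∂_k / im ∂_{k+1}:

  H_0: rank C_0 − rank ∂_1 = 10 − 9 = 1, and the invariant factors of ∂_1 are all 1, so H_0 ≅ Z.
  H_1: rank ker ∂_1 − rank ∂_2 = (19 − 9) − 8 = 2, and the invariant factors of ∂_2 are all 1, so H_1 ≅ Z^2.
  H_2: rank ker ∂_2 − rank ∂_3 = (8 − 8) − 0 = 0, and there is no ∂_3, so H_2 ≅ 0.

Hence the Betti numbers are b_0 = 1, b_1 = 2, b_2 = 0.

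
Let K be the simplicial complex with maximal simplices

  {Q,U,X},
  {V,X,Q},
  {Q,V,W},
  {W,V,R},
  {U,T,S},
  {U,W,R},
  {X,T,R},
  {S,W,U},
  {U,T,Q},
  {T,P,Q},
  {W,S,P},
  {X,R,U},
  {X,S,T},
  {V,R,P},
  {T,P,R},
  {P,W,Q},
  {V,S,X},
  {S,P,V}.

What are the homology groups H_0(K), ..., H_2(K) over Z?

K has 9 vertices, 27 edges, 18 triangles.
rank ∂_0 = 0, rank ∂_1 = 8 ⇒ b_0 = 9 − 0 − 8 = 1; all invariant factors of ∂_1 are 1 so no torsion. So H_0 = Z.
rank ∂_1 = 8, rank ∂_2 = 18 ⇒ b_1 = 27 − 8 − 18 = 1; ∂_2 has invariant factor(s) [2] giving torsion. So H_1 = Z ⊕ Z/2Z.
rank ∂_2 = 18, rank ∂_3 = 0 ⇒ b_2 = 18 − 18 − 0 = 0. So H_2 = 0.

H_0 = Z,  H_1 = Z ⊕ Z/2Z,  H_2 = 0.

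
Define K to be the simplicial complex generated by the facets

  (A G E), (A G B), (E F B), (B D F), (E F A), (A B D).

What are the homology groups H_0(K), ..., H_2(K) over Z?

H_0 = Z,  H_1 = Z,  H_2 = 0.

We work with the vertex ordering A < B < D < E < F < G. The simplices of K, each written with vertices in increasing order, are:

  0-simplices (6): A, B, D, E, F, G
  1-simplices (12): AB, AD, AE, AF, AG, BD, BE, BF, BG, DF, EF, EG
  2-simplices (6): ABD, ABG, AEF, AEG, BDF, BEF

so the chain groups are C_0 ≅ Z^6, C_1 ≅ Z^12, C_2 ≅ Z^6.

∂_1: C_1 → C_0 is given by ∂[p,q] = [q] − [p].
The 6×12 boundary matrix has rank 5 and Smith normal form diag(1,1,1,1,1).

The boundary map ∂_2: C_2 → C_1 maps a triangle to the signed sum of its edges. For instance
  ∂AEG = EG − AG + AE,
  ∂AEF = EF − AF + AE.
The 12×6 boundary matrix has rank 6 and Smith normal form diag(1,1,1,1,1,1).

Now H_k = ker ∂_k / im ∂_{k+1}, so:

  H_0: rank C_0 − rank ∂_1 = 6 − 5 = 1, and the invariant factors of ∂_1 are all 1, so H_0 = Z.
  H_1: rank ker ∂_1 − rank ∂_2 = (12 − 5) − 6 = 1, and the invariant factors of ∂_2 are all 1, so H_1 = Z.
  H_2: rank ker ∂_2 − rank ∂_3 = (6 − 6) − 0 = 0, and there is no ∂_3, so H_2 = 0.

As a check, the Euler characteristic is 6 − 12 + 6 = 0, which agrees with 1 − 1 + 0 = 0.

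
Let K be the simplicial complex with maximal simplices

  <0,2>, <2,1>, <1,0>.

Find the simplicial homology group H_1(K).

Take the total order 0 < 1 < 2 on the vertex set. Then K (dimension 1) consists of the simplices:

  0-simplices (3): [0], [1], [2]
  1-simplices (3): [0,1], [0,2], [1,2]

giving chain groups C_0 ≅ Z^3, C_1 ≅ Z^3.

∂_1: C_1 → C_0 maps an edge to its endpoints' difference, ∂[p,q] = q − p.
This gives a 3×3 integer matrix of rank 2; reducing to Smith normal form yields diagonal entries (1,1).

Now H_k = ker ∂_k / im ∂_{k+1}, so:

  H_1: rank ker ∂_1 − rank ∂_2 = (3 − 2) − 0 = 1, and there is no ∂_2, so H_1 ≅ Z.

(K is a triangulation of the circle S^1.)

H_1 = Z.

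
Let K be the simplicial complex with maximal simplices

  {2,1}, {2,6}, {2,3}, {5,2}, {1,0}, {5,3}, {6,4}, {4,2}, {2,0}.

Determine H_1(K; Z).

H_1 ≅ Z^3.

We work with the vertex ordering 0 < 1 < 2 < 3 < 4 < 5 < 6. The simplices of K, each written with vertices in increasing order, are:

  0-simplices (7): [0], [1], [2], [3], [4], [5], [6]
  1-simplices (9): [0,1], [0,2], [1,2], [2,3], [2,4], [2,5], [2,6], [3,5], [4,6]

giving chain groups C_0 ≅ Z^7, C_1 ≅ Z^9.

Boundary ∂_1: C_1 → C_0 sends each edge [p,q] (with p < q) to q − p. For instance
  ∂[2,5] = [5] − [2].
As a 7×9 matrix over Z this has rank 6, with invariant factors (1,1,1,1,1,1).

Reading off H_k = ker ∂_k / im ∂_{k+1}:

  H_1: rank ker ∂_1 − rank ∂_2 = (9 − 6) − 0 = 3, and there is no ∂_2, so H_1 ≅ Z^3.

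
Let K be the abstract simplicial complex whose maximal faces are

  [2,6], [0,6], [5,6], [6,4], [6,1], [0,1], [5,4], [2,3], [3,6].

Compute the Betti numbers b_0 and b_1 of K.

K has 7 vertices, 9 edges.
rank ∂_0 = 0, rank ∂_1 = 6 ⇒ b_0 = 7 − 0 − 6 = 1; all invariant factors of ∂_1 are 1 so no torsion. So H_0 = Z.
rank ∂_1 = 6, rank ∂_2 = 0 ⇒ b_1 = 9 − 6 − 0 = 3. So H_1 = Z^3.

b_0 = 1, b_1 = 3.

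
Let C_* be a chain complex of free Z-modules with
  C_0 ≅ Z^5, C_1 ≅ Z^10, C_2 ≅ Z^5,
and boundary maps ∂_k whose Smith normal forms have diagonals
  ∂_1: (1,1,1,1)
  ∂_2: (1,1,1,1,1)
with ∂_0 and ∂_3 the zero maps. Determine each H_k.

H_0: b_0 = 5 − 0 − 4 = 1; torsion from ∂_1 factors > 1: none. So H_0 = Z.
H_1: b_1 = 10 − 4 − 5 = 1; torsion from ∂_2 factors > 1: none. So H_1 = Z.
H_2: b_2 = 5 − 5 − 0 = 0; torsion from ∂_3 factors > 1: none. So H_2 = 0.

H_0 = Z,  H_1 = Z,  H_2 = 0.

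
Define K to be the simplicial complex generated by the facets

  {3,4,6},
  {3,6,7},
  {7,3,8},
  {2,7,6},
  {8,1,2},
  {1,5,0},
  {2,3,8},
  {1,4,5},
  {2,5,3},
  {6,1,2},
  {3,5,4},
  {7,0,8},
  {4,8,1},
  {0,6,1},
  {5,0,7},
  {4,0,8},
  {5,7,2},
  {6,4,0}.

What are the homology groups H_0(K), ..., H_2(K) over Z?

H_0 ≅ Z,  H_1 ≅ Z ⊕ Z/2,  H_2 = 0.

We work with the vertex ordering 0 < 1 < 2 < 3 < 4 < 5 < 6 < 7 < 8. The simplices of K, each written with vertices in increasing order, are:

  0-simplices (9): [0], [1], [2], [3], [4], [5], [6], [7], [8]
  1-simplices (27): (27 of them)
  2-simplices (18): [0,1,5], [0,1,6], [0,4,6], [0,4,8], [0,5,7], [0,7,8], [1,2,6], [1,2,8], [1,4,5], [1,4,8], [2,3,5], [2,3,8], [2,5,7], [2,6,7], [3,4,5], [3,4,6], [3,6,7], [3,7,8]

so the chain groups are C_0 ≅ Z^9, C_1 ≅ Z^27, C_2 ≅ Z^18.

∂_1: C_1 → C_0 maps an edge to its endpoints' difference, ∂[p,q] = q − p.
The resulting 9×27 matrix has rank 8, and its Smith normal form has invariant factors (1,1,1,1,1,1,1,1).

The boundary map ∂_2: C_2 → C_1 acts by ∂[p,q,r] = [q,r] − [p,r] + [p,q]. For instance
  ∂[2,5,7] = [5,7] − [2,7] + [2,5],
  ∂[0,1,6] = [1,6] − [0,6] + [0,1].
The resulting 27×18 matrix has rank 18, and its Smith normal form has invariant factors (1,1,1,1,1,1,1,1,1,1,1,1,1,1,1,1,1,2).

From H_k ≅ ker(∂_k) / im(∂_{k+1}) we obtain:

  H_0: rank C_0 − rank ∂_1 = 9 − 8 = 1, and the invariant factors of ∂_1 are all 1, so H_0 = Z.
  H_1: rank ker ∂_1 − rank ∂_2 = (27 − 8) − 18 = 1, and ∂_2 has invariant factor 2 > 1, so H_1 = Z ⊕ Z/2.
  H_2: rank ker ∂_2 − rank ∂_3 = (18 − 18) − 0 = 0, and there is no ∂_3, so H_2 = 0.

(K is a triangulation of the Klein bottle.)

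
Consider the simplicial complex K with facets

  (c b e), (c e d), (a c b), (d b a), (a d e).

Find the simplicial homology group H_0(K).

H_0 = Z.

K has 5 vertices, 10 edges, 5 triangles.
rank ∂_0 = 0, rank ∂_1 = 4 ⇒ b_0 = 5 − 0 − 4 = 1; all invariant factors of ∂_1 are 1 so no torsion. So H_0 = Z.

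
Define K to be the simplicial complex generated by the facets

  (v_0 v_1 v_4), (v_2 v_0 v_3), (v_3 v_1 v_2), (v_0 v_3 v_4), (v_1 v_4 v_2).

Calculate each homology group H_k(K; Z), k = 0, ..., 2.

H_0 ≅ Z,  H_1 ≅ Z,  H_2 = 0.

Order the vertices as v_0 < v_1 < v_2 < v_3 < v_4. Listing each simplex with vertices in this order, K has dimension 2 with simplices:

  0-simplices (5): [v_0], [v_1], [v_2], [v_3], [v_4]
  1-simplices (10): [v_0,v_1], [v_0,v_2], [v_0,v_3], [v_0,v_4], [v_1,v_2], [v_1,v_3], [v_1,v_4], [v_2,v_3], [v_2,v_4], [v_3,v_4]
  2-simplices (5): [v_0,v_1,v_4], [v_0,v_2,v_3], [v_0,v_3,v_4], [v_1,v_2,v_3], [v_1,v_2,v_4]

giving chain groups C_0 ≅ Z^5, C_1 ≅ Z^10, C_2 ≅ Z^5.

∂_1: C_1 → C_0 sends each edge [p,q] (with p < q) to q − p. For instance
  ∂[v_1,v_4] = [v_4] − [v_1].
The 5×10 boundary matrix has rank 4 and Smith normal form diag(1,1,1,1).

The boundary map ∂_2: C_2 → C_1 sends each 2-simplex [p,q,r] to [q,r] − [p,r] + [p,q]. For instance
  ∂[v_0,v_2,v_3] = [v_2,v_3] − [v_0,v_3] + [v_0,v_2],
  ∂[v_1,v_2,v_3] = [v_2,v_3] − [v_1,v_3] + [v_1,v_2].
As a 10×5 matrix over Z this has rank 5, with invariant factors (1,1,1,1,1).

Reading off H_k = ker ∂_k / im ∂_{k+1}:

  H_0: rank C_0 − rank ∂_1 = 5 − 4 = 1, and the invariant factors of ∂_1 are all 1, so H_0 ≅ Z.
  H_1: rank ker ∂_1 − rank ∂_2 = (10 − 4) − 5 = 1, and the invariant factors of ∂_2 are all 1, so H_1 ≅ Z.
  H_2: rank ker ∂_2 − rank ∂_3 = (5 − 5) − 0 = 0, and there is no ∂_3, so H_2 ≅ 0.

As a check, the Euler characteristic is 5 − 10 + 5 = 0, which agrees with 1 − 1 + 0 = 0.
(K is a triangulation of the Möbius band.)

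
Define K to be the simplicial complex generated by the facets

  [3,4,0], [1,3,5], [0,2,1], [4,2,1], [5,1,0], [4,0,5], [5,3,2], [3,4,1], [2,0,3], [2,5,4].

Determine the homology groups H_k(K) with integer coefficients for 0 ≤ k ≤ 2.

H_0 = Z,  H_1 = Z_2,  H_2 = 0.

Fix the vertex order 0 < 1 < 2 < 3 < 4 < 5 and write every simplex with vertices in increasing order. Then dim K = 2 and the simplices of K are:

  0-simplices (6): [0], [1], [2], [3], [4], [5]
  1-simplices (15): [0,1], [0,2], [0,3], [0,4], [0,5], [1,2], [1,3], [1,4], [1,5], [2,3], [2,4], [2,5], [3,4], [3,5], [4,5]
  2-simplices (10): [0,1,2], [0,1,5], [0,2,3], [0,3,4], [0,4,5], [1,2,4], [1,3,4], [1,3,5], [2,3,5], [2,4,5]

so the chain groups are C_0 ≅ Z^6, C_1 ≅ Z^15, C_2 ≅ Z^10.

∂_1: C_1 → C_0 is given by ∂[p,q] = [q] − [p]. For instance
  ∂[1,5] = [5] − [1].
The resulting 6×15 matrix has rank 5, and its Smith normal form has invariant factors (1,1,1,1,1).

The boundary map ∂_2: C_2 → C_1 maps a triangle to the signed sum of its edges. For instance
  ∂[0,1,2] = [1,2] − [0,2] + [0,1],
  ∂[1,3,5] = [3,5] − [1,5] + [1,3].
This gives a 15×10 integer matrix of rank 10; reducing to Smith normal form yields diagonal entries (1,1,1,1,1,1,1,1,1,2).

From H_k ≅ ker(∂_k) / im(∂_{k+1}) we obtain:

  H_0: rank C_0 − rank ∂_1 = 6 − 5 = 1, and the invariant factors of ∂_1 are all 1, so H_0 ≅ Z.
  H_1: rank ker ∂_1 − rank ∂_2 = (15 − 5) − 10 = 0, and ∂_2 has invariant factor 2 > 1, so H_1 ≅ Z_2.
  H_2: rank ker ∂_2 − rank ∂_3 = (10 − 10) − 0 = 0, and there is no ∂_3, so H_2 ≅ 0.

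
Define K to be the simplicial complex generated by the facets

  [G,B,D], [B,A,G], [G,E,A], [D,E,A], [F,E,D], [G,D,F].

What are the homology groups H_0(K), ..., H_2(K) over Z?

H_0 ≅ Z,  H_1 ≅ Z,  H_2 = 0.

Fix the vertex order A < B < D < E < F < G and write every simplex with vertices in increasing order. Then dim K = 2 and the simplices of K are:

  0-simplices (6): A, B, D, E, F, G
  1-simplices (12): AB, AD, AE, AG, BD, BG, DE, DF, DG, EF, EG, FG
  2-simplices (6): ABG, ADE, AEG, BDG, DEF, DFG

so the chain groups are C_0 ≅ Z^6, C_1 ≅ Z^12, C_2 ≅ Z^6.

Boundary ∂_1: C_1 → C_0 is given by ∂[p,q] = [q] − [p]. For instance
  ∂BG = G − B.
As a 6×12 matrix over Z this has rank 5, with invariant factors (1,1,1,1,1).

Boundary ∂_2: C_2 → C_1 acts by ∂[p,q,r] = [q,r] − [p,r] + [p,q]. For instance
  ∂AEG = EG − AG + AE,
  ∂ADE = DE − AE + AD.
This gives a 12×6 integer matrix of rank 6; reducing to Smith normal form yields diagonal entries (1,1,1,1,1,1).

Now H_k = ker ∂_k / im ∂_{k+1}, so:

  H_0: rank C_0 − rank ∂_1 = 6 − 5 = 1, and the invariant factors of ∂_1 are all 1, so H_0 ≅ Z.
  H_1: rank ker ∂_1 − rank ∂_2 = (12 − 5) − 6 = 1, and the invariant factors of ∂_2 are all 1, so H_1 ≅ Z.
  H_2: rank ker ∂_2 − rank ∂_3 = (6 − 6) − 0 = 0, and there is no ∂_3, so H_2 ≅ 0.

As a check, the Euler characteristic is 6 − 12 + 6 = 0, which agrees with 1 − 1 + 0 = 0.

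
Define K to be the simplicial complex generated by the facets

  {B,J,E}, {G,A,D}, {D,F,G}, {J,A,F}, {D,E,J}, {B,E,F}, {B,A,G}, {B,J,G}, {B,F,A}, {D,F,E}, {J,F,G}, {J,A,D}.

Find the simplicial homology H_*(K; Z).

H_0 ≅ Z,  H_1 ≅ Z/2,  H_2 = 0.

K has 7 vertices, 18 edges, 12 triangles.
rank ∂_0 = 0, rank ∂_1 = 6 ⇒ b_0 = 7 − 0 − 6 = 1; all invariant factors of ∂_1 are 1 so no torsion. So H_0 = Z.
rank ∂_1 = 6, rank ∂_2 = 12 ⇒ b_1 = 18 − 6 − 12 = 0; ∂_2 has invariant factor(s) [2] giving torsion. So H_1 = Z/2.
rank ∂_2 = 12, rank ∂_3 = 0 ⇒ b_2 = 12 − 12 − 0 = 0. So H_2 = 0.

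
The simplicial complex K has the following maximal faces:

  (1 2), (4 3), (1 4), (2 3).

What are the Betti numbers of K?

Fix the vertex order 1 < 2 < 3 < 4 and write every simplex with vertices in increasing order. Then dim K = 1 and the simplices of K are:

  0-simplices (4): [1], [2], [3], [4]
  1-simplices (4): [1,2], [1,4], [2,3], [3,4]

Hence C_0 ≅ Z^4, C_1 ≅ Z^4.

∂_1: C_1 → C_0 is given by ∂[p,q] = [q] − [p].
The 4×4 boundary matrix has rank 3 and Smith normal form diag(1,1,1).

From H_k ≅ ker(∂_k) / im(∂_{k+1}) we obtain:

  H_0: rank C_0 − rank ∂_1 = 4 − 3 = 1, and the invariant factors of ∂_1 are all 1, so H_0 ≅ Z.
  H_1: rank ker ∂_1 − rank ∂_2 = (4 − 3) − 0 = 1, and there is no ∂_2, so H_1 ≅ Z.

Hence the Betti numbers are b_0 = 1, b_1 = 1.

b_0 = 1, b_1 = 1.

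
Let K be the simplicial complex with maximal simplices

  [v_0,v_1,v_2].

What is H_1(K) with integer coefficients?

We work with the vertex ordering v_0 < v_1 < v_2. The simplices of K, each written with vertices in increasing order, are:

  0-simplices (3): [v_0], [v_1], [v_2]
  1-simplices (3): [v_0,v_1], [v_0,v_2], [v_1,v_2]
  2-simplices (1): [v_0,v_1,v_2]

Hence C_0 ≅ Z^3, C_1 ≅ Z^3, C_2 ≅ Z^1.

Boundary ∂_1: C_1 → C_0 maps an edge to its endpoints' difference, ∂[p,q] = q − p.
As a 3×3 matrix over Z this has rank 2, with invariant factors (1,1).

The boundary map ∂_2: C_2 → C_1 sends each 2-simplex [p,q,r] to [q,r] − [p,r] + [p,q]. For instance
  ∂[v_0,v_1,v_2] = [v_1,v_2] − [v_0,v_2] + [v_0,v_1].
As a 3×1 matrix over Z this has rank 1, with invariant factors (1).

Now H_k = ker ∂_k / im ∂_{k+1}, so:

  H_1: rank ker ∂_1 − rank ∂_2 = (3 − 2) − 1 = 0, and the invariant factors of ∂_2 are all 1, so H_1 ≅ 0.

H_1 ≅ 0.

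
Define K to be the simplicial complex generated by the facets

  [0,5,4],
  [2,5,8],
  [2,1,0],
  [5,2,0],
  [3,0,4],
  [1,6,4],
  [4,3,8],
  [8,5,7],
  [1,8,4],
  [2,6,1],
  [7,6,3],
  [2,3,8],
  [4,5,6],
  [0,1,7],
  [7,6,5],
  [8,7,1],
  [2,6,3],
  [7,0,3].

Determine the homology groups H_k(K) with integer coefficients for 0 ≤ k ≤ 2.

Order the vertices as 0 < 1 < 2 < 3 < 4 < 5 < 6 < 7 < 8. Listing each simplex with vertices in this order, K has dimension 2 with simplices:

  0-simplices (9): [0], [1], [2], [3], [4], [5], [6], [7], [8]
  1-simplices (27): (27 of them)
  2-simplices (18): [0,1,2], [0,1,7], [0,2,5], [0,3,4], [0,3,7], [0,4,5], [1,2,6], [1,4,6], [1,4,8], [1,7,8], [2,3,6], [2,3,8], [2,5,8], [3,4,8], [3,6,7], [4,5,6], [5,6,7], [5,7,8]

so the chain groups are C_0 ≅ Z^9, C_1 ≅ Z^27, C_2 ≅ Z^18.

The boundary map ∂_1: C_1 → C_0 is given by ∂[p,q] = [q] − [p]. For instance
  ∂[5,7] = [7] − [5].
The resulting 9×27 matrix has rank 8, and its Smith normal form has invariant factors (1,1,1,1,1,1,1,1).

∂_2: C_2 → C_1 acts by ∂[p,q,r] = [q,r] − [p,r] + [p,q]. For instance
  ∂[0,3,4] = [3,4] − [0,4] + [0,3],
  ∂[2,5,8] = [5,8] − [2,8] + [2,5].
The 27×18 boundary matrix has rank 17 and Smith normal form diag(1,1,1,1,1,1,1,1,1,1,1,1,1,1,1,1,1).

From H_k ≅ ker(∂_k) / im(∂_{k+1}) we obtain:

  H_0: rank C_0 − rank ∂_1 = 9 − 8 = 1, and the invariant factors of ∂_1 are all 1, so H_0 = Z.
  H_1: rank ker ∂_1 − rank ∂_2 = (27 − 8) − 17 = 2, and the invariant factors of ∂_2 are all 1, so H_1 = Z^2.
  H_2: rank ker ∂_2 − rank ∂_3 = (18 − 17) − 0 = 1, and there is no ∂_3, so H_2 = Z.

As a check, the Euler characteristic is 9 − 27 + 18 = 0, which agrees with 1 − 2 + 1 = 0.

H_0 ≅ Z,  H_1 ≅ Z^2,  H_2 ≅ Z.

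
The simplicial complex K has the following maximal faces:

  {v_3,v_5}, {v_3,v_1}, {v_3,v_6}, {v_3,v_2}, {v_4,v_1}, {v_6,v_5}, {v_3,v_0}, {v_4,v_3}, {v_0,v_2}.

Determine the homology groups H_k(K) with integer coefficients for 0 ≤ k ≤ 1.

H_0 ≅ Z,  H_1 ≅ Z^3.

Order the vertices as v_0 < v_1 < v_2 < v_3 < v_4 < v_5 < v_6. Listing each simplex with vertices in this order, K has dimension 1 with simplices:

  0-simplices (7): [v_0], [v_1], [v_2], [v_3], [v_4], [v_5], [v_6]
  1-simplices (9): [v_0,v_2], [v_0,v_3], [v_1,v_3], [v_1,v_4], [v_2,v_3], [v_3,v_4], [v_3,v_5], [v_3,v_6], [v_5,v_6]

Hence C_0 ≅ Z^7, C_1 ≅ Z^9.

Boundary ∂_1: C_1 → C_0 maps an edge to its endpoints' difference, ∂[p,q] = q − p. For instance
  ∂[v_0,v_2] = [v_2] − [v_0].
As a 7×9 matrix over Z this has rank 6, with invariant factors (1,1,1,1,1,1).

From H_k ≅ ker(∂_k) / im(∂_{k+1}) we obtain:

  H_0: rank C_0 − rank ∂_1 = 7 − 6 = 1, and the invariant factors of ∂_1 are all 1, so H_0 ≅ Z.
  H_1: rank ker ∂_1 − rank ∂_2 = (9 − 6) − 0 = 3, and there is no ∂_2, so H_1 ≅ Z^3.

As a check, the Euler characteristic is 7 − 9 = -2, which agrees with 1 − 3 = -2.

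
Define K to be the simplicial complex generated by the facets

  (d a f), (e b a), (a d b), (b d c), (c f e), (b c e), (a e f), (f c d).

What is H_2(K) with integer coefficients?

K has 6 vertices, 12 edges, 8 triangles.
rank ∂_2 = 7, rank ∂_3 = 0 ⇒ b_2 = 8 − 7 − 0 = 1. So H_2 = Z.

H_2 = Z.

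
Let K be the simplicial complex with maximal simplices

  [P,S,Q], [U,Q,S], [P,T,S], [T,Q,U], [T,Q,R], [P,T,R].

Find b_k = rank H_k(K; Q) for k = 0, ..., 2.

Order the vertices as P < Q < R < S < T < U. Listing each simplex with vertices in this order, K has dimension 2 with simplices:

  0-simplices (6): P, Q, R, S, T, U
  1-simplices (12): PQ, PR, PS, PT, QR, QS, QT, QU, RT, ST, SU, TU
  2-simplices (6): PQS, PRT, PST, QRT, QSU, QTU

so the chain groups are C_0 ≅ Z^6, C_1 ≅ Z^12, C_2 ≅ Z^6.

Boundary ∂_1: C_1 → C_0 maps an edge to its endpoints' difference, ∂[p,q] = q − p.
This gives a 6×12 integer matrix of rank 5; reducing to Smith normal form yields diagonal entries (1,1,1,1,1).

∂_2: C_2 → C_1 maps a triangle to the signed sum of its edges. For instance
  ∂PQS = QS − PS + PQ,
  ∂QTU = TU − QU + QT.
This gives a 12×6 integer matrix of rank 6; reducing to Smith normal form yields diagonal entries (1,1,1,1,1,1).

Now H_k = ker ∂_k / im ∂_{k+1}, so:

  H_0: rank C_0 − rank ∂_1 = 6 − 5 = 1, and the invariant factors of ∂_1 are all 1, so H_0 = Z.
  H_1: rank ker ∂_1 − rank ∂_2 = (12 − 5) − 6 = 1, and the invariant factors of ∂_2 are all 1, so H_1 = Z.
  H_2: rank ker ∂_2 − rank ∂_3 = (6 − 6) − 0 = 0, and there is no ∂_3, so H_2 = 0.

Hence the Betti numbers are b_0 = 1, b_1 = 1, b_2 = 0.

b_0 = 1, b_1 = 1, b_2 = 0.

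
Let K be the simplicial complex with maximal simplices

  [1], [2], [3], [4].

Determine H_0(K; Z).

H_0 ≅ Z^4.

K has 4 vertices.
rank ∂_0 = 0, rank ∂_1 = 0 ⇒ b_0 = 4 − 0 − 0 = 4. So H_0 = Z^4.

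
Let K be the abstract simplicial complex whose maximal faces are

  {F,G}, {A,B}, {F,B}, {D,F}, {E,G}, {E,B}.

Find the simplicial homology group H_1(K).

K has 6 vertices, 6 edges.
rank ∂_1 = 5, rank ∂_2 = 0 ⇒ b_1 = 6 − 5 − 0 = 1. So H_1 ≅ Z.

H_1 ≅ Z.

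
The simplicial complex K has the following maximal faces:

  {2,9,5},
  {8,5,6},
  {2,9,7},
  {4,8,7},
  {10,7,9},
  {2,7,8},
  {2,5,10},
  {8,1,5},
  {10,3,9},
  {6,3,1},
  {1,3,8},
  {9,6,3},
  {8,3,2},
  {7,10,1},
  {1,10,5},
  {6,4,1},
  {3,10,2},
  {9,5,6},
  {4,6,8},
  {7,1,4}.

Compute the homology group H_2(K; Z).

H_2 ≅ 0.

Order the vertices as 1 < 2 < 3 < 4 < 5 < 6 < 7 < 8 < 9 < 10. Listing each simplex with vertices in this order, K has dimension 2 with simplices:

  0-simplices (10): [1], [2], [3], [4], [5], [6], [7], [8], [9], [10]
  1-simplices (30): (30 of them)
  2-simplices (20): (20 of them)

so the chain groups are C_0 ≅ Z^10, C_1 ≅ Z^30, C_2 ≅ Z^20.

The boundary map ∂_1: C_1 → C_0 maps an edge to its endpoints' difference, ∂[p,q] = q − p. For instance
  ∂[1,5] = [5] − [1].
This gives a 10×30 integer matrix of rank 9; reducing to Smith normal form yields diagonal entries (1,1,1,1,1,1,1,1,1).

∂_2: C_2 → C_1 sends each 2-simplex [p,q,r] to [q,r] − [p,r] + [p,q]. For instance
  ∂[5,6,8] = [6,8] − [5,8] + [5,6],
  ∂[2,3,8] = [3,8] − [2,8] + [2,3].
The 30×20 boundary matrix has rank 20 and Smith normal form diag(1,1,1,1,1,1,1,1,1,1,1,1,1,1,1,1,1,1,1,2).

Now H_k = ker ∂_k / im ∂_{k+1}, so:

  H_2: rank ker ∂_2 − rank ∂_3 = (20 − 20) − 0 = 0, and there is no ∂_3, so H_2 ≅ 0.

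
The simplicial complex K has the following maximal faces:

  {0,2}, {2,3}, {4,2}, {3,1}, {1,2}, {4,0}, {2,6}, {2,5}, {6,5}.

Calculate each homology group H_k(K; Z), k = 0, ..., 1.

H_0 = Z,  H_1 = Z^3.

Take the total order 0 < 1 < 2 < 3 < 4 < 5 < 6 on the vertex set. Then K (dimension 1) consists of the simplices:

  0-simplices (7): [0], [1], [2], [3], [4], [5], [6]
  1-simplices (9): [0,2], [0,4], [1,2], [1,3], [2,3], [2,4], [2,5], [2,6], [5,6]

giving chain groups C_0 ≅ Z^7, C_1 ≅ Z^9.

The boundary map ∂_1: C_1 → C_0 maps an edge to its endpoints' difference, ∂[p,q] = q − p. For instance
  ∂[0,2] = [2] − [0].
As a 7×9 matrix over Z this has rank 6, with invariant factors (1,1,1,1,1,1).

Computing H_k = (kernel of ∂_k) / (image of ∂_{k+1}):

  H_0: rank C_0 − rank ∂_1 = 7 − 6 = 1, and the invariant factors of ∂_1 are all 1, so H_0 ≅ Z.
  H_1: rank ker ∂_1 − rank ∂_2 = (9 − 6) − 0 = 3, and there is no ∂_2, so H_1 ≅ Z^3.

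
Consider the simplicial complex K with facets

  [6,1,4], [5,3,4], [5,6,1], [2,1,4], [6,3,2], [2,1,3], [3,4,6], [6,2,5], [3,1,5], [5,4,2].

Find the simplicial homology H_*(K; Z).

H_0 = Z,  H_1 = Z/2,  H_2 = 0.

We work with the vertex ordering 1 < 2 < 3 < 4 < 5 < 6. The simplices of K, each written with vertices in increasing order, are:

  0-simplices (6): [1], [2], [3], [4], [5], [6]
  1-simplices (15): [1,2], [1,3], [1,4], [1,5], [1,6], [2,3], [2,4], [2,5], [2,6], [3,4], [3,5], [3,6], [4,5], [4,6], [5,6]
  2-simplices (10): [1,2,3], [1,2,4], [1,3,5], [1,4,6], [1,5,6], [2,3,6], [2,4,5], [2,5,6], [3,4,5], [3,4,6]

giving chain groups C_0 ≅ Z^6, C_1 ≅ Z^15, C_2 ≅ Z^10.

∂_1: C_1 → C_0 is given by ∂[p,q] = [q] − [p]. For instance
  ∂[4,6] = [6] − [4].
This gives a 6×15 integer matrix of rank 5; reducing to Smith normal form yields diagonal entries (1,1,1,1,1).

Boundary ∂_2: C_2 → C_1 maps a triangle to the signed sum of its edges. For instance
  ∂[1,5,6] = [5,6] − [1,6] + [1,5],
  ∂[2,5,6] = [5,6] − [2,6] + [2,5].
The 15×10 boundary matrix has rank 10 and Smith normal form diag(1,1,1,1,1,1,1,1,1,2).

Now H_k = ker ∂_k / im ∂_{k+1}, so:

  H_0: rank C_0 − rank ∂_1 = 6 − 5 = 1, and the invariant factors of ∂_1 are all 1, so H_0 = Z.
  H_1: rank ker ∂_1 − rank ∂_2 = (15 − 5) − 10 = 0, and ∂_2 has invariant factor 2 > 1, so H_1 = Z/2.
  H_2: rank ker ∂_2 − rank ∂_3 = (10 − 10) − 0 = 0, and there is no ∂_3, so H_2 = 0.

(K is a triangulation of the real projective plane RP^2.)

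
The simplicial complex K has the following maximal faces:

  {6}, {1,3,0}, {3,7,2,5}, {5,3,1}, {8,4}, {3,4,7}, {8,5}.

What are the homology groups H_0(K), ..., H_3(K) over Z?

We work with the vertex ordering 0 < 1 < 2 < 3 < 4 < 5 < 6 < 7 < 8. The simplices of K, each written with vertices in increasing order, are:

  0-simplices (9): [0], [1], [2], [3], [4], [5], [6], [7], [8]
  1-simplices (14): [0,1], [0,3], [1,3], [1,5], [2,3], [2,5], [2,7], [3,4], [3,5], [3,7], [4,7], [4,8], [5,7], [5,8]
  2-simplices (7): [0,1,3], [1,3,5], [2,3,5], [2,3,7], [2,5,7], [3,4,7], [3,5,7]
  3-simplices (1): [2,3,5,7]

so the chain groups are C_0 ≅ Z^9, C_1 ≅ Z^14, C_2 ≅ Z^7, C_3 ≅ Z^1.

The boundary map ∂_1: C_1 → C_0 is given by ∂[p,q] = [q] − [p]. For instance
  ∂[2,7] = [7] − [2].
The resulting 9×14 matrix has rank 7, and its Smith normal form has invariant factors (1,1,1,1,1,1,1).

∂_2: C_2 → C_1 sends each 2-simplex [p,q,r] to [q,r] − [p,r] + [p,q]. For instance
  ∂[2,3,7] = [3,7] − [2,7] + [2,3],
  ∂[2,3,5] = [3,5] − [2,5] + [2,3].
The 14×7 boundary matrix has rank 6 and Smith normal form diag(1,1,1,1,1,1).

The boundary map ∂_3: C_3 → C_2 sends each 3-simplex σ to the alternating sum Σ_i (−1)^i (σ with its i-th vertex removed). For instance
  ∂[2,3,5,7] = [3,5,7] − [2,5,7] + [2,3,7] − [2,3,5].
This gives a 7×1 integer matrix of rank 1; reducing to Smith normal form yields diagonal entries (1).

From H_k ≅ ker(∂_k) / im(∂_{k+1}) we obtain:

  H_0: rank C_0 − rank ∂_1 = 9 − 7 = 2, and the invariant factors of ∂_1 are all 1, so H_0 ≅ Z^2.
  H_1: rank ker ∂_1 − rank ∂_2 = (14 − 7) − 6 = 1, and the invariant factors of ∂_2 are all 1, so H_1 ≅ Z.
  H_2: rank ker ∂_2 − rank ∂_3 = (7 − 6) − 1 = 0, and the invariant factors of ∂_3 are all 1, so H_2 ≅ 0.
  H_3: rank ker ∂_3 − rank ∂_4 = (1 − 1) − 0 = 0, and there is no ∂_4, so H_3 ≅ 0.

H_0 = Z^2,  H_1 = Z,  H_2 = 0,  H_3 = 0.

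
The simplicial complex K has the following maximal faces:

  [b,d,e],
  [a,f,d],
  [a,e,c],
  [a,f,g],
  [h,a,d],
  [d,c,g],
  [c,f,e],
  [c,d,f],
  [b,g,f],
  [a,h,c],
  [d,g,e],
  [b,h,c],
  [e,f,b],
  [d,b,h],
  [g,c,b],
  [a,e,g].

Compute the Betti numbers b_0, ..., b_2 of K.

Take the total order a < b < c < d < e < f < g < h on the vertex set. Then K (dimension 2) consists of the simplices:

  0-simplices (8): a, b, c, d, e, f, g, h
  1-simplices (24): ac, ad, ae, af, ag, ah, bc, bd, be, bf, bg, bh, cd, ce, cf, cg, ch, de, df, dg, dh, ef, eg, fg
  2-simplices (16): ace, ach, adf, adh, aeg, afg, bcg, bch, bde, bdh, bef, bfg, cdf, cdg, cef, deg

giving chain groups C_0 ≅ Z^8, C_1 ≅ Z^24, C_2 ≅ Z^16.

The boundary map ∂_1: C_1 → C_0 maps an edge to its endpoints' difference, ∂[p,q] = q − p. For instance
  ∂bh = h − b.
This gives a 8×24 integer matrix of rank 7; reducing to Smith normal form yields diagonal entries (1,1,1,1,1,1,1).

Boundary ∂_2: C_2 → C_1 sends each 2-simplex [p,q,r] to [q,r] − [p,r] + [p,q]. For instance
  ∂adh = dh − ah + ad,
  ∂bdh = dh − bh + bd.
This gives a 24×16 integer matrix of rank 15; reducing to Smith normal form yields diagonal entries (1,1,1,1,1,1,1,1,1,1,1,1,1,1,1).

Reading off H_k = ker ∂_k / im ∂_{k+1}:

  H_0: rank C_0 − rank ∂_1 = 8 − 7 = 1, and the invariant factors of ∂_1 are all 1, so H_0 ≅ Z.
  H_1: rank ker ∂_1 − rank ∂_2 = (24 − 7) − 15 = 2, and the invariant factors of ∂_2 are all 1, so H_1 ≅ Z^2.
  H_2: rank ker ∂_2 − rank ∂_3 = (16 − 15) − 0 = 1, and there is no ∂_3, so H_2 ≅ Z.

As a check, the Euler characteristic is 8 − 24 + 16 = 0, which agrees with 1 − 2 + 1 = 0.

Hence the Betti numbers are b_0 = 1, b_1 = 2, b_2 = 1.

b_0 = 1, b_1 = 2, b_2 = 1.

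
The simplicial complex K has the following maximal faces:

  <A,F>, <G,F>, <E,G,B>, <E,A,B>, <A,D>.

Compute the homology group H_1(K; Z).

H_1 = Z.

K has 6 vertices, 8 edges, 2 triangles.
rank ∂_1 = 5, rank ∂_2 = 2 ⇒ b_1 = 8 − 5 − 2 = 1; all invariant factors of ∂_2 are 1 so no torsion. So H_1 = Z.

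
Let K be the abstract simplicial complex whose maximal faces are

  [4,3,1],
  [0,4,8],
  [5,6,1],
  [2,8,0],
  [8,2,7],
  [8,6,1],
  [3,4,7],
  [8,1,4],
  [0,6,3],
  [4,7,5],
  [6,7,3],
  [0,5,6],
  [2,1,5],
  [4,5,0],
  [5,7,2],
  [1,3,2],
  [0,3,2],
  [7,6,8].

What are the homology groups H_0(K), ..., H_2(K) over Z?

H_0 = Z,  H_1 = Z^2,  H_2 = Z.

Take the total order 0 < 1 < 2 < 3 < 4 < 5 < 6 < 7 < 8 on the vertex set. Then K (dimension 2) consists of the simplices:

  0-simplices (9): [0], [1], [2], [3], [4], [5], [6], [7], [8]
  1-simplices (27): (27 of them)
  2-simplices (18): [0,2,3], [0,2,8], [0,3,6], [0,4,5], [0,4,8], [0,5,6], [1,2,3], [1,2,5], [1,3,4], [1,4,8], [1,5,6], [1,6,8], [2,5,7], [2,7,8], [3,4,7], [3,6,7], [4,5,7], [6,7,8]

giving chain groups C_0 ≅ Z^9, C_1 ≅ Z^27, C_2 ≅ Z^18.

∂_1: C_1 → C_0 maps an edge to its endpoints' difference, ∂[p,q] = q − p.
The 9×27 boundary matrix has rank 8 and Smith normal form diag(1,1,1,1,1,1,1,1).

Boundary ∂_2: C_2 → C_1 sends each 2-simplex [p,q,r] to [q,r] − [p,r] + [p,q]. For instance
  ∂[1,4,8] = [4,8] − [1,8] + [1,4],
  ∂[1,2,5] = [2,5] − [1,5] + [1,2].
As a 27×18 matrix over Z this has rank 17, with invariant factors (1,1,1,1,1,1,1,1,1,1,1,1,1,1,1,1,1).

Reading off H_k = ker ∂_k / im ∂_{k+1}:

  H_0: rank C_0 − rank ∂_1 = 9 − 8 = 1, and the invariant factors of ∂_1 are all 1, so H_0 ≅ Z.
  H_1: rank ker ∂_1 − rank ∂_2 = (27 − 8) − 17 = 2, and the invariant factors of ∂_2 are all 1, so H_1 ≅ Z^2.
  H_2: rank ker ∂_2 − rank ∂_3 = (18 − 17) − 0 = 1, and there is no ∂_3, so H_2 ≅ Z.

As a check, the Euler characteristic is 9 − 27 + 18 = 0, which agrees with 1 − 2 + 1 = 0.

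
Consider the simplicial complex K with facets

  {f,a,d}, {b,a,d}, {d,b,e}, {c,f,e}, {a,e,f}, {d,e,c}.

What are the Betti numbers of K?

b_0 = 1, b_1 = 1, b_2 = 0.

Take the total order a < b < c < d < e < f on the vertex set. Then K (dimension 2) consists of the simplices:

  0-simplices (6): a, b, c, d, e, f
  1-simplices (12): ab, ad, ae, af, bd, be, cd, ce, cf, de, df, ef
  2-simplices (6): abd, adf, aef, bde, cde, cef

Hence C_0 ≅ Z^6, C_1 ≅ Z^12, C_2 ≅ Z^6.

Boundary ∂_1: C_1 → C_0 maps an edge to its endpoints' difference, ∂[p,q] = q − p.
As a 6×12 matrix over Z this has rank 5, with invariant factors (1,1,1,1,1).

∂_2: C_2 → C_1 acts by ∂[p,q,r] = [q,r] − [p,r] + [p,q]. For instance
  ∂bde = de − be + bd,
  ∂cef = ef − cf + ce.
The resulting 12×6 matrix has rank 6, and its Smith normal form has invariant factors (1,1,1,1,1,1).

Computing H_k = (kernel of ∂_k) / (image of ∂_{k+1}):

  H_0: rank C_0 − rank ∂_1 = 6 − 5 = 1, and the invariant factors of ∂_1 are all 1, so H_0 = Z.
  H_1: rank ker ∂_1 − rank ∂_2 = (12 − 5) − 6 = 1, and the invariant factors of ∂_2 are all 1, so H_1 = Z.
  H_2: rank ker ∂_2 − rank ∂_3 = (6 − 6) − 0 = 0, and there is no ∂_3, so H_2 = 0.

(K is a triangulation of the cylinder S^1 x I.)

Hence the Betti numbers are b_0 = 1, b_1 = 1, b_2 = 0.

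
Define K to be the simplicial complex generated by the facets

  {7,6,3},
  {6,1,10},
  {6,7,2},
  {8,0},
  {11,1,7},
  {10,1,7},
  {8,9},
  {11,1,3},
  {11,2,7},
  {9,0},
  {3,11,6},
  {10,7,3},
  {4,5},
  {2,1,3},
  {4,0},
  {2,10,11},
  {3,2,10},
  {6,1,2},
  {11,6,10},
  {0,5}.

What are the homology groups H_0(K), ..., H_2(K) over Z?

H_0 ≅ Z^2,  H_1 ≅ Z^4,  H_2 ≅ Z.

Fix the vertex order 0 < 1 < 2 < 3 < 4 < 5 < 6 < 7 < 8 < 9 < 10 < 11 and write every simplex with vertices in increasing order. Then dim K = 2 and the simplices of K are:

  0-simplices (12): [0], [1], [2], [3], [4], [5], [6], [7], [8], [9], [10], [11]
  1-simplices (27): (27 of them)
  2-simplices (14): [1,2,3], [1,2,6], [1,3,11], [1,6,10], [1,7,10], [1,7,11], [2,3,10], [2,6,7], [2,7,11], [2,10,11], [3,6,7], [3,6,11], [3,7,10], [6,10,11]

Hence C_0 ≅ Z^12, C_1 ≅ Z^27, C_2 ≅ Z^14.

The boundary map ∂_1: C_1 → C_0 maps an edge to its endpoints' difference, ∂[p,q] = q − p.
The 12×27 boundary matrix has rank 10 and Smith normal form diag(1,1,1,1,1,1,1,1,1,1).

∂_2: C_2 → C_1 maps a triangle to the signed sum of its edges. For instance
  ∂[2,7,11] = [7,11] − [2,11] + [2,7],
  ∂[1,2,3] = [2,3] − [1,3] + [1,2].
This gives a 27×14 integer matrix of rank 13; reducing to Smith normal form yields diagonal entries (1,1,1,1,1,1,1,1,1,1,1,1,1).

Computing H_k = (kernel of ∂_k) / (image of ∂_{k+1}):

  H_0: rank C_0 − rank ∂_1 = 12 − 10 = 2, and the invariant factors of ∂_1 are all 1, so H_0 = Z^2.
  H_1: rank ker ∂_1 − rank ∂_2 = (27 − 10) − 13 = 4, and the invariant factors of ∂_2 are all 1, so H_1 = Z^4.
  H_2: rank ker ∂_2 − rank ∂_3 = (14 − 13) − 0 = 1, and there is no ∂_3, so H_2 = Z.

As a check, the Euler characteristic is 12 − 27 + 14 = -1, which agrees with 2 − 4 + 1 = -1.
(K is a triangulation of the disjoint union of a wedge of 2 circles and the torus T^2.)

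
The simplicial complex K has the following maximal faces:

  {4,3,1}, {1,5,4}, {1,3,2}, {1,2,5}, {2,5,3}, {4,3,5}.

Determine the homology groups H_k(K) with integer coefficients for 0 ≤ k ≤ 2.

H_0 = Z,  H_1 = 0,  H_2 = Z.

Order the vertices as 1 < 2 < 3 < 4 < 5. Listing each simplex with vertices in this order, K has dimension 2 with simplices:

  0-simplices (5): [1], [2], [3], [4], [5]
  1-simplices (9): [1,2], [1,3], [1,4], [1,5], [2,3], [2,5], [3,4], [3,5], [4,5]
  2-simplices (6): [1,2,3], [1,2,5], [1,3,4], [1,4,5], [2,3,5], [3,4,5]

giving chain groups C_0 ≅ Z^5, C_1 ≅ Z^9, C_2 ≅ Z^6.

Boundary ∂_1: C_1 → C_0 maps an edge to its endpoints' difference, ∂[p,q] = q − p. For instance
  ∂[3,4] = [4] − [3].
The resulting 5×9 matrix has rank 4, and its Smith normal form has invariant factors (1,1,1,1).

Boundary ∂_2: C_2 → C_1 acts by ∂[p,q,r] = [q,r] − [p,r] + [p,q]. For instance
  ∂[1,2,3] = [2,3] − [1,3] + [1,2],
  ∂[1,2,5] = [2,5] − [1,5] + [1,2].
As a 9×6 matrix over Z this has rank 5, with invariant factors (1,1,1,1,1).

Computing H_k = (kernel of ∂_k) / (image of ∂_{k+1}):

  H_0: rank C_0 − rank ∂_1 = 5 − 4 = 1, and the invariant factors of ∂_1 are all 1, so H_0 ≅ Z.
  H_1: rank ker ∂_1 − rank ∂_2 = (9 − 4) − 5 = 0, and the invariant factors of ∂_2 are all 1, so H_1 ≅ 0.
  H_2: rank ker ∂_2 − rank ∂_3 = (6 − 5) − 0 = 1, and there is no ∂_3, so H_2 ≅ Z.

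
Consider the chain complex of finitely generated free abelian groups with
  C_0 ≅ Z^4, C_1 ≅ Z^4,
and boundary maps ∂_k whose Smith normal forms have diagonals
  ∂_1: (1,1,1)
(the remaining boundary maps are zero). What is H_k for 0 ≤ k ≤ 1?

H_0: b_0 = 4 − 0 − 3 = 1; torsion from ∂_1 factors > 1: none. So H_0 = Z.
H_1: b_1 = 4 − 3 − 0 = 1; torsion from ∂_2 factors > 1: none. So H_1 = Z.

H_0 = Z,  H_1 = Z.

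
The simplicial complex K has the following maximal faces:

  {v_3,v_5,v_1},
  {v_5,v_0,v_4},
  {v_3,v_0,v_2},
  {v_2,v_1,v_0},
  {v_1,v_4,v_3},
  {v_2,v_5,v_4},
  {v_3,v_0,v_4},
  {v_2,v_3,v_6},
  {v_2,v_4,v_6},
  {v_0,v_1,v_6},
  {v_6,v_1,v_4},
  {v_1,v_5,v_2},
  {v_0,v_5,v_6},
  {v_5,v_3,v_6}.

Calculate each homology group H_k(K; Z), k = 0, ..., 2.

H_0 ≅ Z,  H_1 ≅ Z^2,  H_2 ≅ Z.

Take the total order v_0 < v_1 < v_2 < v_3 < v_4 < v_5 < v_6 on the vertex set. Then K (dimension 2) consists of the simplices:

  0-simplices (7): [v_0], [v_1], [v_2], [v_3], [v_4], [v_5], [v_6]
  1-simplices (21): (21 of them)
  2-simplices (14): (14 of them)

so the chain groups are C_0 ≅ Z^7, C_1 ≅ Z^21, C_2 ≅ Z^14.

∂_1: C_1 → C_0 is given by ∂[p,q] = [q] − [p].
This gives a 7×21 integer matrix of rank 6; reducing to Smith normal form yields diagonal entries (1,1,1,1,1,1).

The boundary map ∂_2: C_2 → C_1 acts by ∂[p,q,r] = [q,r] − [p,r] + [p,q]. For instance
  ∂[v_0,v_1,v_6] = [v_1,v_6] − [v_0,v_6] + [v_0,v_1],
  ∂[v_2,v_4,v_6] = [v_4,v_6] − [v_2,v_6] + [v_2,v_4].
The resulting 21×14 matrix has rank 13, and its Smith normal form has invariant factors (1,1,1,1,1,1,1,1,1,1,1,1,1).

From H_k ≅ ker(∂_k) / im(∂_{k+1}) we obtain:

  H_0: rank C_0 − rank ∂_1 = 7 − 6 = 1, and the invariant factors of ∂_1 are all 1, so H_0 = Z.
  H_1: rank ker ∂_1 − rank ∂_2 = (21 − 6) − 13 = 2, and the invariant factors of ∂_2 are all 1, so H_1 = Z^2.
  H_2: rank ker ∂_2 − rank ∂_3 = (14 − 13) − 0 = 1, and there is no ∂_3, so H_2 = Z.

As a check, the Euler characteristic is 7 − 21 + 14 = 0, which agrees with 1 − 2 + 1 = 0.
(K is a triangulation of the torus T^2.)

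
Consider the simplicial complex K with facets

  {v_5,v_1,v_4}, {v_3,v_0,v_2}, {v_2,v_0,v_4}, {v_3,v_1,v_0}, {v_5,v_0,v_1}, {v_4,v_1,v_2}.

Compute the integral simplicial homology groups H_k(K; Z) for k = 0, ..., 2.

We work with the vertex ordering v_0 < v_1 < v_2 < v_3 < v_4 < v_5. The simplices of K, each written with vertices in increasing order, are:

  0-simplices (6): [v_0], [v_1], [v_2], [v_3], [v_4], [v_5]
  1-simplices (12): [v_0,v_1], [v_0,v_2], [v_0,v_3], [v_0,v_4], [v_0,v_5], [v_1,v_2], [v_1,v_3], [v_1,v_4], [v_1,v_5], [v_2,v_3], [v_2,v_4], [v_4,v_5]
  2-simplices (6): [v_0,v_1,v_3], [v_0,v_1,v_5], [v_0,v_2,v_3], [v_0,v_2,v_4], [v_1,v_2,v_4], [v_1,v_4,v_5]

Hence C_0 ≅ Z^6, C_1 ≅ Z^12, C_2 ≅ Z^6.

∂_1: C_1 → C_0 maps an edge to its endpoints' difference, ∂[p,q] = q − p.
The 6×12 boundary matrix has rank 5 and Smith normal form diag(1,1,1,1,1).

Boundary ∂_2: C_2 → C_1 acts by ∂[p,q,r] = [q,r] − [p,r] + [p,q]. For instance
  ∂[v_0,v_1,v_5] = [v_1,v_5] − [v_0,v_5] + [v_0,v_1],
  ∂[v_0,v_1,v_3] = [v_1,v_3] − [v_0,v_3] + [v_0,v_1].
As a 12×6 matrix over Z this has rank 6, with invariant factors (1,1,1,1,1,1).

From H_k ≅ ker(∂_k) / im(∂_{k+1}) we obtain:

  H_0: rank C_0 − rank ∂_1 = 6 − 5 = 1, and the invariant factors of ∂_1 are all 1, so H_0 ≅ Z.
  H_1: rank ker ∂_1 − rank ∂_2 = (12 − 5) − 6 = 1, and the invariant factors of ∂_2 are all 1, so H_1 ≅ Z.
  H_2: rank ker ∂_2 − rank ∂_3 = (6 − 6) − 0 = 0, and there is no ∂_3, so H_2 ≅ 0.

As a check, the Euler characteristic is 6 − 12 + 6 = 0, which agrees with 1 − 1 + 0 = 0.

H_0 ≅ Z,  H_1 ≅ Z,  H_2 = 0.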